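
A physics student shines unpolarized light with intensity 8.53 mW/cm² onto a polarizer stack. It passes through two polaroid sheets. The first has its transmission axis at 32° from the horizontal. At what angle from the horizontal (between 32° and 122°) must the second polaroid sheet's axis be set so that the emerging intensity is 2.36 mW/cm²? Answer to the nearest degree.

θ ≈ 74°

Unpolarized light through the first polarizer → I₁ = ½ I₀, now polarized at 32°.
Target fraction: 2.36 / 8.53 mW/cm² = 0.2767 of I₀.
Need I₂/I₀ = 0.2767, so cos²(θ − 32°) = 0.2767 / 0.5 = 0.5533.
θ − 32° = arccos(√0.5533) = 41.9°, giving θ ≈ 32 + 41.9 = 73.9°.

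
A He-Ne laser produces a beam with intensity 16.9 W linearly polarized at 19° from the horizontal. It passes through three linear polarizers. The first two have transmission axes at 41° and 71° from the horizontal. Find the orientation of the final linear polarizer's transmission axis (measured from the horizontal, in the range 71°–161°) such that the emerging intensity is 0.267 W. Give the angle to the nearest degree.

By Malus's law, I₁ = I₀ cos²(41° − 19°) = I₀ cos²(22°) = 0.8597 I₀.
I₂ = I₁ cos²(71° − 41°) = 0.8597 I₀ · cos²(30°) = 0.6448 I₀.
Target fraction: 0.267 / 16.9 W = 0.0158 of I₀.
Need I₃/I₀ = 0.0158, so cos²(θ − 71°) = 0.0158 / 0.6448 = 0.0245.
θ − 71° = arccos(√0.0245) = 81.0°, giving θ ≈ 71 + 81.0 = 152.0°.

θ ≈ 152°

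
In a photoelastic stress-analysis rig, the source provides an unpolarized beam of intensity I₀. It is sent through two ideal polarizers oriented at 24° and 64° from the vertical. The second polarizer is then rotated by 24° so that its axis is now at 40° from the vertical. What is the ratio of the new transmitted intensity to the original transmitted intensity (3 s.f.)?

I_new/I_old ≈ 1.57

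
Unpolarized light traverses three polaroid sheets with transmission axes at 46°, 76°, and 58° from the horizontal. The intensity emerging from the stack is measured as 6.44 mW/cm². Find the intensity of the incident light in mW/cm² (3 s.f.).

I₀ ≈ 19.0 mW/cm²

Unpolarized light through the first polarizer → I₁ = ½ I₀, now polarized at 46°.
I₂ = I₁ cos²(76° − 46°) = 0.5 I₀ · cos²(30°) = 0.375 I₀.
I₃ = I₂ cos²(58° − 76°) = 0.375 I₀ · cos²(18°) = 0.3392 I₀.
So 6.44 mW/cm² = 0.3392 I₀, giving I₀ = 6.44/0.3392 = 18.99 mW/cm².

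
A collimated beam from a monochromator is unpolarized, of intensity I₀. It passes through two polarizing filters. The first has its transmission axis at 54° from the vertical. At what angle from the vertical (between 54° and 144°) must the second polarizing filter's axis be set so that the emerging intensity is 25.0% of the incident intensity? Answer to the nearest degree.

Unpolarized light through the first polarizer → I₁ = ½ I₀, now polarized at 54°.
Need I₂/I₀ = 0.25, so cos²(θ − 54°) = 0.25 / 0.5 = 0.5.
θ − 54° = arccos(√0.5) = 45.0°, giving θ ≈ 54 + 45.0 = 99.0°.

θ ≈ 99°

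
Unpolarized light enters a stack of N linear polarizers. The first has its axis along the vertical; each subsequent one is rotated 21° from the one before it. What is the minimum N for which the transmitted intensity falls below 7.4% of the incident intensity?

N = 15

First polarizer halves the unpolarized light: factor 1/2.
Each further stage multiplies by cos²(21°) = 0.8716.
After N polarizers: T = 0.5·0.8716^(N−1). Require T < 0.074 ⇒ N−1 > ln(0.074/0.5)/ln(0.8716) = 13.90, so N−1 ≥ 14 and N = 15.
Check: N=15 gives T = 0.07298 < 0.074; N=14 gives T = 0.08374.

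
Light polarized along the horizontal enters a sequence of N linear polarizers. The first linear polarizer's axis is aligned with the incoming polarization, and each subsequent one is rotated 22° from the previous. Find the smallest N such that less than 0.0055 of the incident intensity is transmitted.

First polarizer is aligned with the polarization: full transmission.
Each further stage multiplies by cos²(22°) = 0.8597.
After N polarizers: T = 0.8597^(N−1). Require T < 0.0055 ⇒ N−1 > ln(0.0055)/ln(0.8597) = 34.41, so N−1 ≥ 35 and N = 36.
Check: N=36 gives T = 0.00503 < 0.0055; N=35 gives T = 0.005852.

N = 36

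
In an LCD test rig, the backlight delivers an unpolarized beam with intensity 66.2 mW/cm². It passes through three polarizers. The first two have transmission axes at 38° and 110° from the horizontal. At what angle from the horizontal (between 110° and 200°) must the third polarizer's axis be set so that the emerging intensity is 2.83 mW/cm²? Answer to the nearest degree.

θ ≈ 129°

Unpolarized light through the first polarizer → I₁ = ½ I₀, now polarized at 38°.
I₂ = I₁ cos²(110° − 38°) = 0.5 I₀ · cos²(72°) = 0.04775 I₀.
Target fraction: 2.83 / 66.2 mW/cm² = 0.04275 of I₀.
Need I₃/I₀ = 0.04275, so cos²(θ − 110°) = 0.04275 / 0.04775 = 0.8954.
θ − 110° = arccos(√0.8954) = 18.9°, giving θ ≈ 110 + 18.9 = 128.9°.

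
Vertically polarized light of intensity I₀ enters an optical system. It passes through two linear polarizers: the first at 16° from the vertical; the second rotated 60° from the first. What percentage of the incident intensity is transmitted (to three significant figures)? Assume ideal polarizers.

≈ 23.1%

I₁ = I₀ cos²(16° − 0°) = I₀ cos²(16°) = 0.924 I₀.
I₂ = I₁ cos²(60°) = 0.924 · 0.25 I₀ = 0.231 I₀.
That is 23.1% of the incident intensity.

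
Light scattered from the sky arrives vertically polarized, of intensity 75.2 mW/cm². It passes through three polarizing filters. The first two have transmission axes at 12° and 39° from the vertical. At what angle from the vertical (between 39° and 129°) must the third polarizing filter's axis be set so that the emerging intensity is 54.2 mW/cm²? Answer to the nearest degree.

θ ≈ 52°

I₁ = I₀ cos²(12° − 0°) = I₀ cos²(12°) = 0.9568 I₀.
I₂ = I₁ cos²(39° − 12°) = 0.9568 I₀ · cos²(27°) = 0.7596 I₀.
Target fraction: 54.2 / 75.2 mW/cm² = 0.7207 of I₀.
Need I₃/I₀ = 0.7207, so cos²(θ − 39°) = 0.7207 / 0.7596 = 0.9489.
θ − 39° = arccos(√0.9489) = 13.1°, giving θ ≈ 39 + 13.1 = 52.1°.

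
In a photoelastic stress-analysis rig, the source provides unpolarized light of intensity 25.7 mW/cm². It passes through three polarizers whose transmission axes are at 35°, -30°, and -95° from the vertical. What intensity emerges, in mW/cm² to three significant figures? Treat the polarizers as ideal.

Unpolarized light through the first polarizer → I₁ = 25.7 mW/cm²/2 = 12.85 mW/cm², polarized at 35°.
I₂ = I₁ · cos²(65°) = 12.85 · 0.1786 = 2.295 mW/cm².
I₃ = I₂ · cos²(65°) = 2.295 · 0.1786 = 0.4099 mW/cm².

I ≈ 0.410 mW/cm²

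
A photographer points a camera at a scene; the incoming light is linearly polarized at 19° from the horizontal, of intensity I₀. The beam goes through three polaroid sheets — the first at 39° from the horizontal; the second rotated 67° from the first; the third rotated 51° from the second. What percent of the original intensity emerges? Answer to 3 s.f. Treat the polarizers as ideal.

By Malus's law, I₁ = I₀ cos²(39° − 19°) = I₀ cos²(20°) = 0.883 I₀.
I₂ = I₁ cos²(67°) = 0.883 · 0.1527 I₀ = 0.1348 I₀.
I₃ = I₂ cos²(51°) = 0.1348 · 0.396 I₀ = 0.05339 I₀.
That is 5.339% of the incident intensity.

≈ 5.34%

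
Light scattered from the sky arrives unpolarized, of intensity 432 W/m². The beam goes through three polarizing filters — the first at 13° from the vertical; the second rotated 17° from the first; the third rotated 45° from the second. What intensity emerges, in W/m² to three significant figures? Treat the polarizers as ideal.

Unpolarized light through the first polarizer → I₁ = 432 W/m²/2 = 216 W/m², polarized at 13°.
I₂ = I₁ · cos²(17°) = 216 · 0.9145 = 197.5 W/m².
I₃ = I₂ · cos²(45°) = 197.5 · 0.5 = 98.77 W/m².

I ≈ 98.8 W/m²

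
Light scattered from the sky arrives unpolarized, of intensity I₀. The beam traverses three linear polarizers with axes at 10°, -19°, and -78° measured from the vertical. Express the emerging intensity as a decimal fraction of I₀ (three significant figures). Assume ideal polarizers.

Unpolarized light through the first polarizer → I₁ = ½ I₀, now polarized at 10°.
I₂ = I₁ cos²(-19° − 10°) = 0.5 I₀ · cos²(29°) = 0.3825 I₀.
I₃ = I₂ cos²(-78° + 19°) = 0.3825 I₀ · cos²(59°) = 0.1015 I₀.
Transmitted fraction = 0.1015.

≈ 0.101 I₀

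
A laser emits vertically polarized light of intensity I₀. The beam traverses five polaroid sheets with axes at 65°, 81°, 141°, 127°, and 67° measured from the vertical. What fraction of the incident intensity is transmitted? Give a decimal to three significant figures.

I₁ = I₀ cos²(65° − 0°) = I₀ cos²(65°) = 0.1786 I₀.
I₂ = I₁ cos²(81° − 65°) = 0.1786 I₀ · cos²(16°) = 0.165 I₀.
I₃ = I₂ cos²(141° − 81°) = 0.165 I₀ · cos²(60°) = 0.04126 I₀.
I₄ = I₃ cos²(127° − 141°) = 0.04126 I₀ · cos²(14°) = 0.03884 I₀.
I₅ = I₄ cos²(67° − 127°) = 0.03884 I₀ · cos²(60°) = 0.009711 I₀.
Transmitted fraction = 0.009711.

≈ 0.00971 I₀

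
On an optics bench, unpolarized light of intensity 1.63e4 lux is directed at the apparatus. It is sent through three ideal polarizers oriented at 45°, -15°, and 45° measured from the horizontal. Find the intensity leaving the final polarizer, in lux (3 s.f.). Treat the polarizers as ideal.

I ≈ 509 lux

Unpolarized light through the first polarizer → I₁ = 1.63e4 lux/2 = 8150 lux, polarized at 45°.
I₂ = I₁ · cos²(60°) = 8150 · 0.25 = 2038 lux.
I₃ = I₂ · cos²(60°) = 2038 · 0.25 = 509.4 lux.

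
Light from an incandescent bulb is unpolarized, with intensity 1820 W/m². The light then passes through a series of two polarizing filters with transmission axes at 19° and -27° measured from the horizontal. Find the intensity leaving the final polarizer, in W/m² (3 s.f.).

Unpolarized light through the first polarizer → I₁ = 1820 W/m²/2 = 910 W/m², polarized at 19°.
I₂ = I₁ · cos²(46°) = 910 · 0.4826 = 439.1 W/m².

I ≈ 439 W/m²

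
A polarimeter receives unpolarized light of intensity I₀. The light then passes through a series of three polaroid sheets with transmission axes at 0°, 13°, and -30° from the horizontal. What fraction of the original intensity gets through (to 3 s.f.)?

Unpolarized light through the first polarizer → I₁ = ½ I₀, now polarized at 0°.
I₂ = I₁ cos²(13° − 0°) = 0.5 I₀ · cos²(13°) = 0.4747 I₀.
I₃ = I₂ cos²(-30° − 13°) = 0.4747 I₀ · cos²(43°) = 0.2539 I₀.
Transmitted fraction = 0.2539.

≈ 0.254 I₀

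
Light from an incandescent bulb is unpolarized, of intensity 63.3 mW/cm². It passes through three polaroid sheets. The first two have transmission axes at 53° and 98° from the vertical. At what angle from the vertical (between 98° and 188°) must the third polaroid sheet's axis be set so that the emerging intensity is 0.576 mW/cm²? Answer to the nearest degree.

θ ≈ 177°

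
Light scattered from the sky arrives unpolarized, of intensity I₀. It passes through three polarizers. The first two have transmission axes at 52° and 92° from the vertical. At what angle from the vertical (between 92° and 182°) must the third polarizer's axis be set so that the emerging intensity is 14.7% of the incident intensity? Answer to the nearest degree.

θ ≈ 137°

Unpolarized light through the first polarizer → I₁ = ½ I₀, now polarized at 52°.
I₂ = I₁ cos²(92° − 52°) = 0.5 I₀ · cos²(40°) = 0.2934 I₀.
Need I₃/I₀ = 0.147, so cos²(θ − 92°) = 0.147 / 0.2934 = 0.501.
θ − 92° = arccos(√0.501) = 44.9°, giving θ ≈ 92 + 44.9 = 136.9°.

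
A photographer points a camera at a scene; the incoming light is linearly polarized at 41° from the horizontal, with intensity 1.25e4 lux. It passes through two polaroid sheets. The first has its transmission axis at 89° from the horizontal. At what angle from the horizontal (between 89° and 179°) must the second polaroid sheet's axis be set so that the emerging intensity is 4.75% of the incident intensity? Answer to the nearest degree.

θ ≈ 160°

I₁ = I₀ cos²(89° − 41°) = I₀ cos²(48°) = 0.4477 I₀.
Need I₂/I₀ = 0.0475, so cos²(θ − 89°) = 0.0475 / 0.4477 = 0.1061.
θ − 89° = arccos(√0.1061) = 71.0°, giving θ ≈ 89 + 71.0 = 160.0°.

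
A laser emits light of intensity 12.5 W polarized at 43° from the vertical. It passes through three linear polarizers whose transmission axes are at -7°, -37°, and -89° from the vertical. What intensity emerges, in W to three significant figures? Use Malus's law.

I ≈ 1.47 W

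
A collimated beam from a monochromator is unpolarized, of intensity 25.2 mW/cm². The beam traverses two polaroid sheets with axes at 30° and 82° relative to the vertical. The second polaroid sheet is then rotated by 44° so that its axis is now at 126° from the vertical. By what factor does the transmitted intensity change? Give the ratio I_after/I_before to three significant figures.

I_new/I_old ≈ 0.0288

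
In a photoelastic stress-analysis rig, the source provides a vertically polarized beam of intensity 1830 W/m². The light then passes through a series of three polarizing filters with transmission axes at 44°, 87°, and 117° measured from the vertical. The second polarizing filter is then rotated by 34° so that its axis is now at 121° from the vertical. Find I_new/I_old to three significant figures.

Before rotation:
I₁ = I₀ cos²(44° − 0°) = I₀ cos²(44°) = 0.5174 I₀.
I₂ = I₁ cos²(87° − 44°) = 0.5174 I₀ · cos²(43°) = 0.2768 I₀.
I₃ = I₂ cos²(117° − 87°) = 0.2768 I₀ · cos²(30°) = 0.2076 I₀.
After rotation:
I₁ = I₀ cos²(44° − 0°) = I₀ cos²(44°) = 0.5174 I₀.
I₂ = I₁ cos²(121° − 44°) = 0.5174 I₀ · cos²(77°) = 0.02618 I₀.
I₃ = I₂ cos²(117° − 121°) = 0.02618 I₀ · cos²(4°) = 0.02606 I₀.
Ratio = 0.02606 / 0.2076 = 0.1255.

I_new/I_old ≈ 0.126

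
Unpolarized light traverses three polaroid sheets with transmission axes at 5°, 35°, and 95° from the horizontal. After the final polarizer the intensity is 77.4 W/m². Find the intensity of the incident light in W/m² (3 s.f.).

Unpolarized light through the first polarizer → I₁ = ½ I₀, now polarized at 5°.
I₂ = I₁ cos²(35° − 5°) = 0.5 I₀ · cos²(30°) = 0.375 I₀.
I₃ = I₂ cos²(95° − 35°) = 0.375 I₀ · cos²(60°) = 0.09375 I₀.
So 77.4 W/m² = 0.09375 I₀, giving I₀ = 77.4/0.09375 = 825.6 W/m².

I₀ ≈ 826 W/m²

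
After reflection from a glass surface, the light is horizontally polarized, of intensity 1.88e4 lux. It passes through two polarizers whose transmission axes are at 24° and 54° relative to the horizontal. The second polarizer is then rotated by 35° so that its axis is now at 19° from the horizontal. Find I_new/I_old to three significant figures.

Before rotation:
By Malus's law, I₁ = I₀ cos²(24° − 0°) = I₀ cos²(24°) = 0.8346 I₀.
I₂ = I₁ cos²(54° − 24°) = 0.8346 I₀ · cos²(30°) = 0.6259 I₀.
After rotation:
I₁ = I₀ cos²(24° − 0°) = I₀ cos²(24°) = 0.8346 I₀.
I₂ = I₁ cos²(19° − 24°) = 0.8346 I₀ · cos²(5°) = 0.8282 I₀.
Ratio = 0.8282 / 0.6259 = 1.323.

I_new/I_old ≈ 1.32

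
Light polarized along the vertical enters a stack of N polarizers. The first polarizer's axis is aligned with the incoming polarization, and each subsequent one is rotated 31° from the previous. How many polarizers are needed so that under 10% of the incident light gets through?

N = 9

First polarizer is aligned with the polarization: full transmission.
Each further stage multiplies by cos²(31°) = 0.7347.
After N polarizers: T = 0.7347^(N−1). Require T < 0.10 ⇒ N−1 > ln(0.10)/ln(0.7347) = 7.47, so N−1 ≥ 8 and N = 9.
Check: N=9 gives T = 0.08493 < 0.10; N=8 gives T = 0.1156.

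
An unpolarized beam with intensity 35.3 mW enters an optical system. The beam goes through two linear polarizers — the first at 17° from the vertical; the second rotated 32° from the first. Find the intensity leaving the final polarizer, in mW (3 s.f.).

I ≈ 12.7 mW

Unpolarized light through the first polarizer → I₁ = 35.3 mW/2 = 17.65 mW, polarized at 17°.
I₂ = I₁ · cos²(32°) = 17.65 · 0.7192 = 12.69 mW.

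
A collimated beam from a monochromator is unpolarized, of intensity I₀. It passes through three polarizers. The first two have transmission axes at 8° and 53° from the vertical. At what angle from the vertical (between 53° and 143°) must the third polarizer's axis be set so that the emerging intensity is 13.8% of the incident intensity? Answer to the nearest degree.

θ ≈ 95°

Unpolarized light through the first polarizer → I₁ = ½ I₀, now polarized at 8°.
I₂ = I₁ cos²(53° − 8°) = 0.5 I₀ · cos²(45°) = 0.25 I₀.
Need I₃/I₀ = 0.138, so cos²(θ − 53°) = 0.138 / 0.25 = 0.552.
θ − 53° = arccos(√0.552) = 42.0°, giving θ ≈ 53 + 42.0 = 95.0°.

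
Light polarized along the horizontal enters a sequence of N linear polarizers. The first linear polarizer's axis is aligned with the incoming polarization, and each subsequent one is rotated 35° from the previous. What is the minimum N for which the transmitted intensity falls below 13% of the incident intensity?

First polarizer is aligned with the polarization: full transmission.
Each further stage multiplies by cos²(35°) = 0.671.
After N polarizers: T = 0.671^(N−1). Require T < 0.13 ⇒ N−1 > ln(0.13)/ln(0.671) = 5.11, so N−1 ≥ 6 and N = 7.
Check: N=7 gives T = 0.09128 < 0.13; N=6 gives T = 0.136.

N = 7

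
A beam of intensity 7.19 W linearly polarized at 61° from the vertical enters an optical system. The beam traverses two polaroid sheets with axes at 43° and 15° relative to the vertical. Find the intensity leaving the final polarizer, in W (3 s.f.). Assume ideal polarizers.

By Malus's law, I₁ = 7.19 W · cos²(18°) = 6.503 W.
I₂ = I₁ · cos²(28°) = 6.503 · 0.7796 = 5.07 W.

I ≈ 5.07 W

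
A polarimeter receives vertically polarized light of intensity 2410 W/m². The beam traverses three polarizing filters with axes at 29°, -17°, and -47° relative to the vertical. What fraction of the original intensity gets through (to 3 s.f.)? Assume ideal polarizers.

I₁ = 2410 W/m² · cos²(29°) = 1844 W/m².
I₂ = I₁ · cos²(46°) = 1844 · 0.4826 = 889.6 W/m².
I₃ = I₂ · cos²(30°) = 889.6 · 0.75 = 667.2 W/m².
Transmitted fraction = 0.2768.

I/I₀ ≈ 0.277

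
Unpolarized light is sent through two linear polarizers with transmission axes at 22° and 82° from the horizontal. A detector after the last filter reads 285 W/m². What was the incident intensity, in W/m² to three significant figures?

I₀ ≈ 2280 W/m²

Unpolarized light through the first polarizer → I₁ = ½ I₀, now polarized at 22°.
I₂ = I₁ cos²(82° − 22°) = 0.5 I₀ · cos²(60°) = 0.125 I₀.
So 285 W/m² = 0.125 I₀, giving I₀ = 285/0.125 = 2280 W/m².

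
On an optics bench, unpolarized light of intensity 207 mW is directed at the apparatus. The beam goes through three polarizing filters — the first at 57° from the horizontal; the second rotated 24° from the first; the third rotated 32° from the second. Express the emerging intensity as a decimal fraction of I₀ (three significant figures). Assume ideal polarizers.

Unpolarized light through the first polarizer → I₁ = 207 mW/2 = 103.5 mW, polarized at 57°.
I₂ = I₁ · cos²(24°) = 103.5 · 0.8346 = 86.38 mW.
I₃ = I₂ · cos²(32°) = 86.38 · 0.7192 = 62.12 mW.
Transmitted fraction = 0.3001.

I/I₀ ≈ 0.300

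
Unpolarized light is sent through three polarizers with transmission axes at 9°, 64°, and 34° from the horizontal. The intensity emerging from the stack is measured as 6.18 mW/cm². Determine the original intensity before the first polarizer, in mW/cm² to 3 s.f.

Unpolarized light through the first polarizer → I₁ = ½ I₀, now polarized at 9°.
I₂ = I₁ cos²(64° − 9°) = 0.5 I₀ · cos²(55°) = 0.1645 I₀.
I₃ = I₂ cos²(34° − 64°) = 0.1645 I₀ · cos²(30°) = 0.1234 I₀.
So 6.18 mW/cm² = 0.1234 I₀, giving I₀ = 6.18/0.1234 = 50.09 mW/cm².

I₀ ≈ 50.1 mW/cm²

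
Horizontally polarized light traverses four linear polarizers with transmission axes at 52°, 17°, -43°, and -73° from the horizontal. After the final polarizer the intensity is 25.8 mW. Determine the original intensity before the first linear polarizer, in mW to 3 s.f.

I₀ ≈ 541 mW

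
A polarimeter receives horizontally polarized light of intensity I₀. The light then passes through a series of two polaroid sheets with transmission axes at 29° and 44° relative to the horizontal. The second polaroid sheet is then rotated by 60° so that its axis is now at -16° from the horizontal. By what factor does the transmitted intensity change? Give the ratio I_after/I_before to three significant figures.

I_new/I_old ≈ 0.536

Before rotation:
I₁ = I₀ cos²(29° − 0°) = I₀ cos²(29°) = 0.765 I₀.
I₂ = I₁ cos²(44° − 29°) = 0.765 I₀ · cos²(15°) = 0.7137 I₀.
After rotation:
I₁ = I₀ cos²(29° − 0°) = I₀ cos²(29°) = 0.765 I₀.
I₂ = I₁ cos²(-16° − 29°) = 0.765 I₀ · cos²(45°) = 0.3825 I₀.
Ratio = 0.3825 / 0.7137 = 0.5359.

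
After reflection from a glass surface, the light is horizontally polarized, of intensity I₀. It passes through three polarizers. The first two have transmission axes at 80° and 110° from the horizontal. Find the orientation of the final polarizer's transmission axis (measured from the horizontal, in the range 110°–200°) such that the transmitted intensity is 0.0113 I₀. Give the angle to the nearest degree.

θ ≈ 155°

By Malus's law, I₁ = I₀ cos²(80° − 0°) = I₀ cos²(80°) = 0.03015 I₀.
I₂ = I₁ cos²(110° − 80°) = 0.03015 I₀ · cos²(30°) = 0.02262 I₀.
Need I₃/I₀ = 0.0113, so cos²(θ − 110°) = 0.0113 / 0.02262 = 0.4997.
θ − 110° = arccos(√0.4997) = 45.0°, giving θ ≈ 110 + 45.0 = 155.0°.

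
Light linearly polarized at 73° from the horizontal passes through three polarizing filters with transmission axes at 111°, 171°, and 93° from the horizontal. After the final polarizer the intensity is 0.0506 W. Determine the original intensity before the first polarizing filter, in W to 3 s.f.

By Malus's law, I₁ = I₀ cos²(111° − 73°) = I₀ cos²(38°) = 0.621 I₀.
I₂ = I₁ cos²(171° − 111°) = 0.621 I₀ · cos²(60°) = 0.1552 I₀.
I₃ = I₂ cos²(93° − 171°) = 0.1552 I₀ · cos²(78°) = 0.006711 I₀.
So 0.0506 W = 0.006711 I₀, giving I₀ = 0.0506/0.006711 = 7.54 W.

I₀ ≈ 7.54 W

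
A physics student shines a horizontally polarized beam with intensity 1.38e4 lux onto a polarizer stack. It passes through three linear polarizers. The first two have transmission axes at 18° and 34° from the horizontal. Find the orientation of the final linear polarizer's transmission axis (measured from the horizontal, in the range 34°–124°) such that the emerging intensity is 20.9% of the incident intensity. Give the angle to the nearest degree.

θ ≈ 94°

By Malus's law, I₁ = I₀ cos²(18° − 0°) = I₀ cos²(18°) = 0.9045 I₀.
I₂ = I₁ cos²(34° − 18°) = 0.9045 I₀ · cos²(16°) = 0.8358 I₀.
Need I₃/I₀ = 0.209, so cos²(θ − 34°) = 0.209 / 0.8358 = 0.2501.
θ − 34° = arccos(√0.2501) = 60.0°, giving θ ≈ 34 + 60.0 = 94.0°.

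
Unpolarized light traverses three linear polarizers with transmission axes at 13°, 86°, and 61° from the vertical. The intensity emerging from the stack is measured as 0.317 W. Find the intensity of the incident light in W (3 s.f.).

Unpolarized light through the first polarizer → I₁ = ½ I₀, now polarized at 13°.
I₂ = I₁ cos²(86° − 13°) = 0.5 I₀ · cos²(73°) = 0.04274 I₀.
I₃ = I₂ cos²(61° − 86°) = 0.04274 I₀ · cos²(25°) = 0.03511 I₀.
So 0.317 W = 0.03511 I₀, giving I₀ = 0.317/0.03511 = 9.03 W.

I₀ ≈ 9.03 W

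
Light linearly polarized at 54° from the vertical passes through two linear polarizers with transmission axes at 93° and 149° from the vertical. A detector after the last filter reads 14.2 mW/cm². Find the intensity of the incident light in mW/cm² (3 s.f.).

By Malus's law, I₁ = I₀ cos²(93° − 54°) = I₀ cos²(39°) = 0.604 I₀.
I₂ = I₁ cos²(149° − 93°) = 0.604 I₀ · cos²(56°) = 0.1889 I₀.
So 14.2 mW/cm² = 0.1889 I₀, giving I₀ = 14.2/0.1889 = 75.19 mW/cm².

I₀ ≈ 75.2 mW/cm²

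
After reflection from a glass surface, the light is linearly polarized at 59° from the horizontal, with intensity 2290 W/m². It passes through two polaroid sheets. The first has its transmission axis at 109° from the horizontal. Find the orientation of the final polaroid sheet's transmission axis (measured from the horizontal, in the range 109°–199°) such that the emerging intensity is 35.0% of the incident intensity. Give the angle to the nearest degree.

θ ≈ 132°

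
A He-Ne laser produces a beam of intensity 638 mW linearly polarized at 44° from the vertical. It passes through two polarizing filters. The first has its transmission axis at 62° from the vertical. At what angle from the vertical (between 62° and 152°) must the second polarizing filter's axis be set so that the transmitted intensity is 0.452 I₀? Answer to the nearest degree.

I₁ = I₀ cos²(62° − 44°) = I₀ cos²(18°) = 0.9045 I₀.
Need I₂/I₀ = 0.452, so cos²(θ − 62°) = 0.452 / 0.9045 = 0.4997.
θ − 62° = arccos(√0.4997) = 45.0°, giving θ ≈ 62 + 45.0 = 107.0°.

θ ≈ 107°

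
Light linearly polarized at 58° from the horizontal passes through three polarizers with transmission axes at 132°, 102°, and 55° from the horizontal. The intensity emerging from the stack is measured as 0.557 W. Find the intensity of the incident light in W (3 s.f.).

I₀ ≈ 21.0 W

By Malus's law, I₁ = I₀ cos²(132° − 58°) = I₀ cos²(74°) = 0.07598 I₀.
I₂ = I₁ cos²(102° − 132°) = 0.07598 I₀ · cos²(30°) = 0.05698 I₀.
I₃ = I₂ cos²(55° − 102°) = 0.05698 I₀ · cos²(47°) = 0.0265 I₀.
So 0.557 W = 0.0265 I₀, giving I₀ = 0.557/0.0265 = 21.02 W.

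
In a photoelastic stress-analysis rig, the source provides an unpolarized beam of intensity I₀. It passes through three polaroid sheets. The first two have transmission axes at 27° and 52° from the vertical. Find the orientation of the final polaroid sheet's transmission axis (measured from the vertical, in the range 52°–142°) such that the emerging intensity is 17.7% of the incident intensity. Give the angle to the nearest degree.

Unpolarized light through the first polarizer → I₁ = ½ I₀, now polarized at 27°.
I₂ = I₁ cos²(52° − 27°) = 0.5 I₀ · cos²(25°) = 0.4107 I₀.
Need I₃/I₀ = 0.177, so cos²(θ − 52°) = 0.177 / 0.4107 = 0.431.
θ − 52° = arccos(√0.431) = 49.0°, giving θ ≈ 52 + 49.0 = 101.0°.

θ ≈ 101°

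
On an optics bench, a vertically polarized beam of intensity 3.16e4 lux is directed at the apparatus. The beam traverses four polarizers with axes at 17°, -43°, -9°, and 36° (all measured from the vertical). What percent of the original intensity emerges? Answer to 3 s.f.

≈ 7.86%

I₁ = 3.16e4 lux · cos²(17°) = 2.89e+04 lux.
I₂ = I₁ · cos²(60°) = 2.89e+04 · 0.25 = 7225 lux.
I₃ = I₂ · cos²(34°) = 7225 · 0.6873 = 4966 lux.
I₄ = I₃ · cos²(45°) = 4966 · 0.5 = 2483 lux.
That is 7.857% of the incident intensity.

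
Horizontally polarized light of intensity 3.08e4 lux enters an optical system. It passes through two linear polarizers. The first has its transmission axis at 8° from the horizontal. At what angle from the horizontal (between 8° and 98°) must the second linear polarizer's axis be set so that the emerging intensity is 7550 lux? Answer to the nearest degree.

θ ≈ 68°

By Malus's law, I₁ = I₀ cos²(8° − 0°) = I₀ cos²(8°) = 0.9806 I₀.
Target fraction: 7550 / 3.08e4 lux = 0.2451 of I₀.
Need I₂/I₀ = 0.2451, so cos²(θ − 8°) = 0.2451 / 0.9806 = 0.25.
θ − 8° = arccos(√0.25) = 60.0°, giving θ ≈ 8 + 60.0 = 68.0°.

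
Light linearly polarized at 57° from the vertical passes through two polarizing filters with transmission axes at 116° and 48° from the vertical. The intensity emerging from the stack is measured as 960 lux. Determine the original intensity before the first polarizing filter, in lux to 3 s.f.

I₀ ≈ 2.58e4 lux

I₁ = I₀ cos²(116° − 57°) = I₀ cos²(59°) = 0.2653 I₀.
I₂ = I₁ cos²(48° − 116°) = 0.2653 I₀ · cos²(68°) = 0.03722 I₀.
So 960 lux = 0.03722 I₀, giving I₀ = 960/0.03722 = 2.579e+04 lux.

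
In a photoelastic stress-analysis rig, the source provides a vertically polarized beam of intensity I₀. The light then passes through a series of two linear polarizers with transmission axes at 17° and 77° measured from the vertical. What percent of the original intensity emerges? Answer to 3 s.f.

I₁ = I₀ cos²(17° − 0°) = I₀ cos²(17°) = 0.9145 I₀.
I₂ = I₁ cos²(77° − 17°) = 0.9145 I₀ · cos²(60°) = 0.2286 I₀.
That is 22.86% of the incident intensity.

≈ 22.9%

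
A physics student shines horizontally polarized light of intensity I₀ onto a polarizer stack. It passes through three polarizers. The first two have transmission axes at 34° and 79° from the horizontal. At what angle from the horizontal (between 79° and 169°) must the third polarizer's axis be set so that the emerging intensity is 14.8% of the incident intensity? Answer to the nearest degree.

θ ≈ 128°

By Malus's law, I₁ = I₀ cos²(34° − 0°) = I₀ cos²(34°) = 0.6873 I₀.
I₂ = I₁ cos²(79° − 34°) = 0.6873 I₀ · cos²(45°) = 0.3437 I₀.
Need I₃/I₀ = 0.148, so cos²(θ − 79°) = 0.148 / 0.3437 = 0.4307.
θ − 79° = arccos(√0.4307) = 49.0°, giving θ ≈ 79 + 49.0 = 128.0°.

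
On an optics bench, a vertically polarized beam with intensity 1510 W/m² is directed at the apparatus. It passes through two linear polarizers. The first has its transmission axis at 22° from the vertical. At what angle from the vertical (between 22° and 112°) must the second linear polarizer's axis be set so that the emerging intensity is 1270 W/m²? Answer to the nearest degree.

θ ≈ 30°

I₁ = I₀ cos²(22° − 0°) = I₀ cos²(22°) = 0.8597 I₀.
Target fraction: 1270 / 1510 W/m² = 0.8411 of I₀.
Need I₂/I₀ = 0.8411, so cos²(θ − 22°) = 0.8411 / 0.8597 = 0.9784.
θ − 22° = arccos(√0.9784) = 8.5°, giving θ ≈ 22 + 8.5 = 30.5°.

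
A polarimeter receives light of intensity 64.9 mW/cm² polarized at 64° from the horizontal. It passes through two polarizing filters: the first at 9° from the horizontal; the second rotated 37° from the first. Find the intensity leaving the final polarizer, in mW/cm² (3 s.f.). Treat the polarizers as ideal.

I ≈ 13.6 mW/cm²

By Malus's law, I₁ = 64.9 mW/cm² · cos²(55°) = 21.35 mW/cm².
I₂ = I₁ · cos²(37°) = 21.35 · 0.6378 = 13.62 mW/cm².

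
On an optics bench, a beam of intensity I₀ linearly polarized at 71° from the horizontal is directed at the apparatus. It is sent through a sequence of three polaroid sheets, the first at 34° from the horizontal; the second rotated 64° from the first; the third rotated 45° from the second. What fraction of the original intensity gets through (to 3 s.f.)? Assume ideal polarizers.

≈ 0.0613 I₀

By Malus's law, I₁ = I₀ cos²(34° − 71°) = I₀ cos²(37°) = 0.6378 I₀.
I₂ = I₁ cos²(64°) = 0.6378 · 0.1922 I₀ = 0.1226 I₀.
I₃ = I₂ cos²(45°) = 0.1226 · 0.5 I₀ = 0.06128 I₀.
Transmitted fraction = 0.06128.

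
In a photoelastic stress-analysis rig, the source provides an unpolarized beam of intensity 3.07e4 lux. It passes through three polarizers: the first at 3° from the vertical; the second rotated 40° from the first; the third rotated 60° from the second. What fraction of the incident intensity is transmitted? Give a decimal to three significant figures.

I/I₀ ≈ 0.0734

Unpolarized light through the first polarizer → I₁ = 3.07e4 lux/2 = 1.535e+04 lux, polarized at 3°.
I₂ = I₁ · cos²(40°) = 1.535e+04 · 0.5868 = 9008 lux.
I₃ = I₂ · cos²(60°) = 9008 · 0.25 = 2252 lux.
Transmitted fraction = 0.07335.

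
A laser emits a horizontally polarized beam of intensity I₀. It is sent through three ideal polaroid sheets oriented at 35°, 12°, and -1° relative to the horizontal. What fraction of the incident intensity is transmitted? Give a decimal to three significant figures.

By Malus's law, I₁ = I₀ cos²(35° − 0°) = I₀ cos²(35°) = 0.671 I₀.
I₂ = I₁ cos²(12° − 35°) = 0.671 I₀ · cos²(23°) = 0.5686 I₀.
I₃ = I₂ cos²(-1° − 12°) = 0.5686 I₀ · cos²(13°) = 0.5398 I₀.
Transmitted fraction = 0.5398.

≈ 0.540 I₀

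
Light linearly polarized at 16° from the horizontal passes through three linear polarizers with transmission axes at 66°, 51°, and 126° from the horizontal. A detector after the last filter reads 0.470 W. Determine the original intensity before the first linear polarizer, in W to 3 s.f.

I₁ = I₀ cos²(66° − 16°) = I₀ cos²(50°) = 0.4132 I₀.
I₂ = I₁ cos²(51° − 66°) = 0.4132 I₀ · cos²(15°) = 0.3855 I₀.
I₃ = I₂ cos²(126° − 51°) = 0.3855 I₀ · cos²(75°) = 0.02582 I₀.
So 0.470 W = 0.02582 I₀, giving I₀ = 0.470/0.02582 = 18.2 W.

I₀ ≈ 18.2 W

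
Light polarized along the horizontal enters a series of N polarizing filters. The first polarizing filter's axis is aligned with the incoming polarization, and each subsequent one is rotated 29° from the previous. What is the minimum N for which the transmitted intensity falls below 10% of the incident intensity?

First polarizer is aligned with the polarization: full transmission.
Each further stage multiplies by cos²(29°) = 0.765.
After N polarizers: T = 0.765^(N−1). Require T < 0.10 ⇒ N−1 > ln(0.10)/ln(0.765) = 8.59, so N−1 ≥ 9 and N = 10.
Check: N=10 gives T = 0.08969 < 0.10; N=9 gives T = 0.1172.

N = 10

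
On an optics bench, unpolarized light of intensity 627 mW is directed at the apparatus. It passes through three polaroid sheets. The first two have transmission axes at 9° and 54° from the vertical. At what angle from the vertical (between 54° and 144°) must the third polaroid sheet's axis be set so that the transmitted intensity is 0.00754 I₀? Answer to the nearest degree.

Unpolarized light through the first polarizer → I₁ = ½ I₀, now polarized at 9°.
I₂ = I₁ cos²(54° − 9°) = 0.5 I₀ · cos²(45°) = 0.25 I₀.
Need I₃/I₀ = 0.00754, so cos²(θ − 54°) = 0.00754 / 0.25 = 0.03016.
θ − 54° = arccos(√0.03016) = 80.0°, giving θ ≈ 54 + 80.0 = 134.0°.

θ ≈ 134°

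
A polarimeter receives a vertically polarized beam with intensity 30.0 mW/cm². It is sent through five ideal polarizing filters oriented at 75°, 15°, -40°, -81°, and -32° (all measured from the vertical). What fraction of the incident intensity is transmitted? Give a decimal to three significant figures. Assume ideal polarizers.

I₁ = 30.0 mW/cm² · cos²(75°) = 2.01 mW/cm².
I₂ = I₁ · cos²(60°) = 2.01 · 0.25 = 0.5024 mW/cm².
I₃ = I₂ · cos²(55°) = 0.5024 · 0.329 = 0.1653 mW/cm².
I₄ = I₃ · cos²(41°) = 0.1653 · 0.5696 = 0.09414 mW/cm².
I₅ = I₄ · cos²(49°) = 0.09414 · 0.4304 = 0.04052 mW/cm².
Transmitted fraction = 0.001351.

I/I₀ ≈ 0.00135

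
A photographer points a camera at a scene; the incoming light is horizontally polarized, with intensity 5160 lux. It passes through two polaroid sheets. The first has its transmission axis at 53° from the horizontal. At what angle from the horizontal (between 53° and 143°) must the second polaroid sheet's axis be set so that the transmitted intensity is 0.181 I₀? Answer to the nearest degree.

By Malus's law, I₁ = I₀ cos²(53° − 0°) = I₀ cos²(53°) = 0.3622 I₀.
Need I₂/I₀ = 0.181, so cos²(θ − 53°) = 0.181 / 0.3622 = 0.4997.
θ − 53° = arccos(√0.4997) = 45.0°, giving θ ≈ 53 + 45.0 = 98.0°.

θ ≈ 98°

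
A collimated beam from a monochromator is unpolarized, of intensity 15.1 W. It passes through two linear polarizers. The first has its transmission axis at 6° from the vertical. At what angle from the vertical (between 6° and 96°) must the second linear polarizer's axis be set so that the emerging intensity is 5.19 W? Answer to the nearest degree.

θ ≈ 40°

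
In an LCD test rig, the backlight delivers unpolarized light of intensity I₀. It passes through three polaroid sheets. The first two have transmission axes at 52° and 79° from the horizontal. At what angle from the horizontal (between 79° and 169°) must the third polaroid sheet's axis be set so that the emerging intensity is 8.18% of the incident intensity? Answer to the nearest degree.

θ ≈ 142°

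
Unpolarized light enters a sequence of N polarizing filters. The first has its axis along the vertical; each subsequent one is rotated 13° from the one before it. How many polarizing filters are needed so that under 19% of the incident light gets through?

N = 20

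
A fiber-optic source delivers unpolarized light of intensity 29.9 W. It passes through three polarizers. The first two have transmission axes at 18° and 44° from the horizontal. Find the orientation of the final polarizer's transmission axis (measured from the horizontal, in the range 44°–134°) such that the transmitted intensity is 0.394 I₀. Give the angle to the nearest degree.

Unpolarized light through the first polarizer → I₁ = ½ I₀, now polarized at 18°.
I₂ = I₁ cos²(44° − 18°) = 0.5 I₀ · cos²(26°) = 0.4039 I₀.
Need I₃/I₀ = 0.394, so cos²(θ − 44°) = 0.394 / 0.4039 = 0.9755.
θ − 44° = arccos(√0.9755) = 9.0°, giving θ ≈ 44 + 9.0 = 53.0°.

θ ≈ 53°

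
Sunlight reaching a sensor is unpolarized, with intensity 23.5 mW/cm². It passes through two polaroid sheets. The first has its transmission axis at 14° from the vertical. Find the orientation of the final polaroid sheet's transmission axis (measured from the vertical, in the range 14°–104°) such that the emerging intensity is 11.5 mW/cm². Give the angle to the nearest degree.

Unpolarized light through the first polarizer → I₁ = ½ I₀, now polarized at 14°.
Target fraction: 11.5 / 23.5 mW/cm² = 0.4894 of I₀.
Need I₂/I₀ = 0.4894, so cos²(θ − 14°) = 0.4894 / 0.5 = 0.9787.
θ − 14° = arccos(√0.9787) = 8.4°, giving θ ≈ 14 + 8.4 = 22.4°.

θ ≈ 22°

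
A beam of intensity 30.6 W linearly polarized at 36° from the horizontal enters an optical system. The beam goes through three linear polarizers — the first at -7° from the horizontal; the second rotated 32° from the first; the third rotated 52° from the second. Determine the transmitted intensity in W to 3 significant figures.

I ≈ 4.46 W

By Malus's law, I₁ = 30.6 W · cos²(43°) = 16.37 W.
I₂ = I₁ · cos²(32°) = 16.37 · 0.7192 = 11.77 W.
I₃ = I₂ · cos²(52°) = 11.77 · 0.379 = 4.462 W.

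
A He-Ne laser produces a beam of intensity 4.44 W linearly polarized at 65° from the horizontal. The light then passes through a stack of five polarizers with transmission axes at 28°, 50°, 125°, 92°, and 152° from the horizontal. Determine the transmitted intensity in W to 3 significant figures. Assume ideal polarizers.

By Malus's law, I₁ = 4.44 W · cos²(37°) = 2.832 W.
I₂ = I₁ · cos²(22°) = 2.832 · 0.8597 = 2.435 W.
I₃ = I₂ · cos²(75°) = 2.435 · 0.06699 = 0.1631 W.
I₄ = I₃ · cos²(33°) = 0.1631 · 0.7034 = 0.1147 W.
I₅ = I₄ · cos²(60°) = 0.1147 · 0.25 = 0.02868 W.

I ≈ 0.0287 W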